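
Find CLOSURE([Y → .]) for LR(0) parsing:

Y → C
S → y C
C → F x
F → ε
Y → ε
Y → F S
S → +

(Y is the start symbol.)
{ [Y → .] }

To compute CLOSURE, for each item [A → α.Bβ] where B is a non-terminal, add [B → .γ] for all productions B → γ; repeat for the newly added items until nothing changes.

Start with: [Y → .]
The dot is at the end, so nothing is added.

CLOSURE = { [Y → .] }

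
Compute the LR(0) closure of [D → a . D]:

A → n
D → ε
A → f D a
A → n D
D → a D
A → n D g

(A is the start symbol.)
{ [D → . a D], [D → .], [D → a . D] }

To compute CLOSURE, for each item [A → α.Bβ] where B is a non-terminal, add [B → .γ] for all productions B → γ; repeat for the newly added items until nothing changes.

Start with: [D → a . D]
  [D → a . D] has the dot before D: add [D → .], [D → . a D]
No further items can be added.

CLOSURE = { [D → . a D], [D → .], [D → a . D] }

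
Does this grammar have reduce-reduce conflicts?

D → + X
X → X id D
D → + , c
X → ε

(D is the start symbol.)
No reduce-reduce conflicts

A reduce-reduce conflict occurs when an LR(0) state has two complete items [A → α .] and [B → β .] — both call for a reduction, and with no lookahead the parser cannot choose between them.

Augment with D' → D and build the canonical LR(0) collection (I0 = CLOSURE({[D' → . D]}), then GOTO on every symbol after a dot until no new states appear). It has 8 states:
  I0: { [D → . + , c], [D → . + X], [D' → . D] }  — shift
  I1: { [D → + . , c], [D → + . X], [X → . X id D], [X → .] }  — shift, reduce
  I2: { [D' → D .] }  — accept
  I3: { [D → + , . c] }  — shift
  I4: { [D → + X .], [X → X . id D] }  — shift, reduce
  I5: { [D → . + , c], [D → . + X], [X → X id . D] }  — shift
  I6: { [X → X id D .] }  — reduce
  I7: { [D → + , c .] }  — reduce

No state contains more than one complete item.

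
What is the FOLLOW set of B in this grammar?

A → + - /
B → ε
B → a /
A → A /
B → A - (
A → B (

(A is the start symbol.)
To compute FOLLOW(B), find every occurrence of B on a right-hand side N → α B β: add FIRST(β) \ {ε}, and if β is empty or nullable also add FOLLOW(N). Iterate to a fixed point.

In A → B (: B is followed by '(', add FIRST('(') \ {ε} = { '(' }

Taking the union: FOLLOW(B) = { '(' }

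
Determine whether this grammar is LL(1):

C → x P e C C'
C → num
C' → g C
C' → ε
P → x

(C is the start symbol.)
A grammar is LL(1) if for each non-terminal N with multiple productions, the predict sets of those productions are pairwise disjoint, where PREDICT(N → α) = (FIRST(α) \ {ε}) ∪ (FOLLOW(N) if α ⇒* ε).

Relevant sets:
  FOLLOW(C') = { $, 'g' }

For C:
  PREDICT(C → x P e C C') = { 'x' }
  PREDICT(C → num) = { 'num' }
For C':
  PREDICT(C' → g C) = { 'g' }
  PREDICT(C' → ε) = { $, 'g' }
P has a single production, so nothing to check there.

Conflict found: Predict set conflict for C': { 'g' }
The grammar is NOT LL(1).

Answer: No. Predict set conflict for C': { 'g' }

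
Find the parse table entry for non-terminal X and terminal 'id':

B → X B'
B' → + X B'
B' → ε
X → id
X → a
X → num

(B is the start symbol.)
X → id

To find M[X, 'id'], we find productions for X where 'id' is in the predict set (PREDICT(N → α) = (FIRST(α) \ {ε}) ∪ (FOLLOW(N) if α ⇒* ε)).

X → id: PREDICT = { 'id' }
  'id' is in predict set, so this production goes in M[X, 'id']
X → a: PREDICT = { 'a' }
X → num: PREDICT = { 'num' }

M[X, 'id'] = X → id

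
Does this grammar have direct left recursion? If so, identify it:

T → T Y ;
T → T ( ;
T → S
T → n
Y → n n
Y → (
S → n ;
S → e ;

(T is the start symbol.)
T → T Y ;: LEFT RECURSIVE (starts with T)
T → T ( ;: LEFT RECURSIVE (starts with T)
T → S: starts with S
T → n: starts with n
Y → n n: starts with n
Y → (: starts with '('
S → n ;: starts with n
S → e ;: starts with e

The grammar has direct left recursion on: T.

Answer: Yes, T is left-recursive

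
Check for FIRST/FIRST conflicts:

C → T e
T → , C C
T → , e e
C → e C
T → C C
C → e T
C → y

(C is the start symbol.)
FIRST sets of the non-terminals at (or reachable through a nullable prefix from) the front of some alternative:
  FIRST(T) = { ',', 'e', 'y' }
  FIRST(C) = { ',', 'e', 'y' }

Productions for C:
  C → T e: FIRST = { ',', 'e', 'y' }
  C → e C: FIRST = { 'e' }
  C → e T: FIRST = { 'e' }
  C → y: FIRST = { 'y' }
Productions for T:
  T → , C C: FIRST = { ',' }
  T → , e e: FIRST = { ',' }
  T → C C: FIRST = { ',', 'e', 'y' }

Conflict for C: C → T e and C → e C
  Overlap: { 'e' }
Conflict for C: C → T e and C → e T
  Overlap: { 'e' }
Conflict for C: C → T e and C → y
  Overlap: { 'y' }
Conflict for C: C → e C and C → e T
  Overlap: { 'e' }
Conflict for T: T → , C C and T → , e e
  Overlap: { ',' }
Conflict for T: T → , C C and T → C C
  Overlap: { ',' }
Conflict for T: T → , e e and T → C C
  Overlap: { ',' }

Answer: Yes. C → T e / C → e C on { 'e' }; C → T e / C → e T on { 'e' }; C → T e / C → y on { 'y' }; C → e C / C → e T on { 'e' }; T → ',' C C / T → ',' e e on { ',' }; T → ',' C C / T → C C on { ',' }; T → ',' e e / T → C C on { ',' }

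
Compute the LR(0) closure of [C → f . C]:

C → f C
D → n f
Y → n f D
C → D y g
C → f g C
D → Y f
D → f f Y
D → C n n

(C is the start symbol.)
{ [C → . D y g], [C → . f C], [C → . f g C], [C → f . C], [D → . C n n], [D → . Y f], [D → . f f Y], [D → . n f], [Y → . n f D] }

To compute CLOSURE, for each item [A → α.Bβ] where B is a non-terminal, add [B → .γ] for all productions B → γ; repeat for the newly added items until nothing changes.

Start with: [C → f . C]
  [C → f . C] has the dot before C: add [C → . f C], [C → . D y g], [C → . f g C]
  [C → . D y g] has the dot before D: add [D → . n f], [D → . Y f], [D → . f f Y], [D → . C n n]
  [D → . Y f] has the dot before Y: add [Y → . n f D]
No further items can be added.

CLOSURE = { [C → . D y g], [C → . f C], [C → . f g C], [C → f . C], [D → . C n n], [D → . Y f], [D → . f f Y], [D → . n f], [Y → . n f D] }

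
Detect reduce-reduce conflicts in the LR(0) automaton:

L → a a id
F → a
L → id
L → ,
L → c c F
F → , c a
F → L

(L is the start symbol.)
No reduce-reduce conflicts

A reduce-reduce conflict occurs when an LR(0) state has two complete items [A → α .] and [B → β .] — both call for a reduction, and with no lookahead the parser cannot choose between them.

Augment with L' → L and build the canonical LR(0) collection (I0 = CLOSURE({[L' → . L]}), then GOTO on every symbol after a dot until no new states appear). It has 15 states:
  I0: { [L → . ,], [L → . a a id], [L → . c c F], [L → . id], [L' → . L] }  — shift
  I1: { [L → , .] }  — reduce
  I2: { [L' → L .] }  — accept
  I3: { [L → a . a id] }  — shift
  I4: { [L → c . c F] }  — shift
  I5: { [L → id .] }  — reduce
  I6: { [F → . , c a], [F → . L], [F → . a], [L → . ,], [L → . a a id], [L → . c c F], [L → . id], [L → c c . F] }  — shift
  I7: { [F → , . c a], [L → , .] }  — shift, reduce
  I8: { [L → c c F .] }  — reduce
  I9: { [F → L .] }  — reduce
  I10: { [F → a .], [L → a . a id] }  — shift, reduce
  I11: { [L → a a . id] }  — shift
  I12: { [L → a a id .] }  — reduce
  I13: { [F → , c . a] }  — shift
  I14: { [F → , c a .] }  — reduce

No state contains more than one complete item.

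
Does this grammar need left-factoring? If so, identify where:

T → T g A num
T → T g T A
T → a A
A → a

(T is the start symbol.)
Left-factoring is needed when two productions for the same non-terminal
share a common prefix on the right-hand side.

Productions for T:
  T → T g A num
  T → T g T A
  T → a A

Found common prefix 'T g' in productions for T

Answer: Yes, T has productions with common prefix 'T g'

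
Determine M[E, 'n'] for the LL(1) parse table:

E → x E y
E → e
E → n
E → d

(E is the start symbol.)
E → n

To find M[E, 'n'], we find productions for E where 'n' is in the predict set (PREDICT(N → α) = (FIRST(α) \ {ε}) ∪ (FOLLOW(N) if α ⇒* ε)).

E → x E y: PREDICT = { 'x' }
E → e: PREDICT = { 'e' }
E → n: PREDICT = { 'n' }
  'n' is in predict set, so this production goes in M[E, 'n']
E → d: PREDICT = { 'd' }

M[E, 'n'] = E → n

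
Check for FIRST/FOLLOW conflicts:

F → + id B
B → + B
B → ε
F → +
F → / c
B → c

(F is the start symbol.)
No FIRST/FOLLOW conflicts.

Nullable non-terminals: B.

B: nullable alternative(s) B → ε; FOLLOW(B) = { $ }
  B → + B: FIRST \ {ε} = { '+' } — disjoint from FOLLOW(B)
  B → ε: FIRST \ {ε} = { } — this is the only nullable alternative, skip
  B → c: FIRST \ {ε} = { 'c' } — disjoint from FOLLOW(B)

F has no nullable alternative, so no FIRST/FOLLOW check is needed there.

No FIRST/FOLLOW conflicts found.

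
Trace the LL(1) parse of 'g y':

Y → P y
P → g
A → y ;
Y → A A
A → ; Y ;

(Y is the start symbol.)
LL(1) parsing maintains a stack (initially the start symbol over $) and the input. At each step: if the stack top is a terminal, match it against the current input token; if it is a non-terminal N, replace it with the RHS of M[N, lookahead] (the unique production whose predict set contains the lookahead).

Stack is shown with the top on the left.

Stack  Input  Action
--------------------
Y $    g y $  output Y → P y
P y $  g y $  output P → g
g y $  g y $  match 'g'
y $    y $    match 'y'
$      $      accept

The string is accepted.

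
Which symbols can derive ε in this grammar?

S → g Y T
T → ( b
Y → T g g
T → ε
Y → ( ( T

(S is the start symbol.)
{ 'T' }

ε-productions: T → ε
So T is immediately nullable.
No further non-terminal can be added: every production for the remaining non-terminals contains a terminal or a non-nullable non-terminal.
Nullable = { 'T' }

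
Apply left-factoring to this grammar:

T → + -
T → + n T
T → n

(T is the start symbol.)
Left-factoring transforms A → αβ₁ | αβ₂ into A → αA' and A' → β₁ | β₂
(α is the longest common prefix among the alternatives). Repeat until
no nonterminal has two alternatives with a common prefix.

Round 1: T has alternatives sharing prefix '+'. Introduce T': T → + T'
  Add: T' → -
  Add: T' → n T

No remaining common prefixes — done.

Resulting grammar:
T → + T'
T' → -
T' → n T
T → n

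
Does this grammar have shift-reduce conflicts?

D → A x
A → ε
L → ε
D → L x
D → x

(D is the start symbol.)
Augment with D' → D and build the canonical LR(0) collection (I0 = CLOSURE({[D' → . D]}), then GOTO on every symbol after a dot until no new states appear). It has 7 states:
  I0: { [A → .], [D → . A x], [D → . L x], [D → . x], [D' → . D], [L → .] }  — shift, 2 reduces
  I1: { [D → A . x] }  — shift
  I2: { [D' → D .] }  — accept
  I3: { [D → L . x] }  — shift
  I4: { [D → x .] }  — reduce
  I5: { [D → L x .] }  — reduce
  I6: { [D → A x .] }  — reduce

I0 contains reduce items [A → .], [L → .] and shift item [D → . x] — shift-reduce conflict.

Answer: Yes — I0: [A → .] vs [D → . x]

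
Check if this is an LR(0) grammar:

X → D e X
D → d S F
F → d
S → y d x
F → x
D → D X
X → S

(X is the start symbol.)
A grammar is LR(0) if no state in the canonical LR(0) collection has:
  - both a shift item (dot before a terminal) and a complete item (shift-reduce conflict), or
  - two or more complete items (reduce-reduce conflict; the accept item [X' → X .] counts as a complete item here).

Augment with X' → X and build the canonical LR(0) collection (I0 = CLOSURE({[X' → . X]}), then GOTO on every symbol after a dot until no new states appear). It has 15 states:
  I0: { [D → . D X], [D → . d S F], [S → . y d x], [X → . D e X], [X → . S], [X' → . X] }  — shift
  I1: { [D → . D X], [D → . d S F], [D → D . X], [S → . y d x], [X → . D e X], [X → . S], [X → D . e X] }  — shift
  I2: { [X → S .] }  — reduce
  I3: { [X' → X .] }  — accept
  I4: { [D → d . S F], [S → . y d x] }  — shift
  I5: { [S → y . d x] }  — shift
  I6: { [S → y d . x] }  — shift
  I7: { [S → y d x .] }  — reduce
  I8: { [D → d S . F], [F → . d], [F → . x] }  — shift
  I9: { [D → d S F .] }  — reduce
  I10: { [F → d .] }  — reduce
  I11: { [F → x .] }  — reduce
  I12: { [D → D X .] }  — reduce
  I13: { [D → . D X], [D → . d S F], [S → . y d x], [X → . D e X], [X → . S], [X → D e . X] }  — shift
  I14: { [X → D e X .] }  — reduce

Every state is either a pure shift/goto state or contains exactly one complete item and nothing to shift — no conflicts. The grammar is LR(0).

Answer: Yes, the grammar is LR(0)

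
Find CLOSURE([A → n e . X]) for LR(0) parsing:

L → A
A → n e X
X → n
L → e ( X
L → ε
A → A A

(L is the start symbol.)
To compute CLOSURE, for each item [A → α.Bβ] where B is a non-terminal, add [B → .γ] for all productions B → γ; repeat for the newly added items until nothing changes.

Start with: [A → n e . X]
  [A → n e . X] has the dot before X: add [X → . n]
No further items can be added.

CLOSURE = { [A → n e . X], [X → . n] }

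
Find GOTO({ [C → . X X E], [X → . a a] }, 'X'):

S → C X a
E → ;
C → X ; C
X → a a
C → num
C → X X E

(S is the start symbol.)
GOTO(I, 'X') = CLOSURE({ [A → αX.β] : [A → α.Xβ] ∈ I, X = 'X' })

Items with dot before 'X', with the dot advanced:
  [C → . X X E] → [C → X . X E]
Closure of the advanced items:
  [C → X . X E] has the dot before X: add [X → . a a]

GOTO = { [C → X . X E], [X → . a a] }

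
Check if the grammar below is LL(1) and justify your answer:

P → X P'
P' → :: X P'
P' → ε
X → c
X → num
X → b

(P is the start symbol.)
A grammar is LL(1) if for each non-terminal N with multiple productions, the predict sets of those productions are pairwise disjoint, where PREDICT(N → α) = (FIRST(α) \ {ε}) ∪ (FOLLOW(N) if α ⇒* ε).

Relevant sets:
  FOLLOW(P') = { $ }

For P':
  PREDICT(P' → :: X P') = { '::' }
  PREDICT(P' → ε) = { $ }
For X:
  PREDICT(X → c) = { 'c' }
  PREDICT(X → num) = { 'num' }
  PREDICT(X → b) = { 'b' }
P has a single production, so nothing to check there.

All predict sets are disjoint. The grammar IS LL(1).

Answer: Yes, the grammar is LL(1).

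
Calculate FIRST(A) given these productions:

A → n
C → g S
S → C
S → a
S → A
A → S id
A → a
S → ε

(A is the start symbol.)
To compute FIRST(A), examine every production with A on the left-hand side, reading each right-hand side left to right until a non-nullable symbol is reached.

FIRST sets of the other non-terminals involved (by the same procedure, iterated to a fixed point):
  FIRST(S) = { 'a', 'g', 'id', 'n', ε }

From A → n:
  - n is a terminal: add 'n' and stop
From A → S id:
  - S is a non-terminal: add FIRST(S) \ {ε} = { 'a', 'g', 'id', 'n' }
    S is nullable, so continue to the next symbol
  - id is a terminal: add 'id' and stop
From A → a:
  - a is a terminal: add 'a' and stop

Collecting: FIRST(A) = { 'a', 'g', 'id', 'n' }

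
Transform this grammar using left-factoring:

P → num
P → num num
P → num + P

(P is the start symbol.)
P → num P'
P' → ε
P' → num
P' → + P

Left-factoring transforms A → αβ₁ | αβ₂ into A → αA' and A' → β₁ | β₂
(α is the longest common prefix among the alternatives). Repeat until
no nonterminal has two alternatives with a common prefix.

Round 1: P has alternatives sharing prefix 'num'. Introduce P': P → num P'
  Add: P' → ε
  Add: P' → num
  Add: P' → + P

No remaining common prefixes — done.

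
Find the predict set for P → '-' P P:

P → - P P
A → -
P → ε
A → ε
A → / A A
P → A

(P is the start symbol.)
{ '-' }

PREDICT(P → '-' P P) = (FIRST(RHS) \ {ε}) ∪ (FOLLOW(P) if ε ∈ FIRST(RHS), i.e. RHS ⇒* ε)
FIRST('-' P P) = { '-' }
ε ∉ FIRST('-' P P), so FOLLOW(P) is not added.
PREDICT(P → '-' P P) = { '-' }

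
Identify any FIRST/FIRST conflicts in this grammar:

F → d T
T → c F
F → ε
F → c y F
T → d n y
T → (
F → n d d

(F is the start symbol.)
No FIRST/FIRST conflicts.

Productions for F:
  F → d T: FIRST = { 'd' }
  F → ε: FIRST = { ε }
  F → c y F: FIRST = { 'c' }
  F → n d d: FIRST = { 'n' }
Productions for T:
  T → c F: FIRST = { 'c' }
  T → d n y: FIRST = { 'd' }
  T → (: FIRST = { '(' }

All alternatives of each non-terminal have pairwise disjoint FIRST sets.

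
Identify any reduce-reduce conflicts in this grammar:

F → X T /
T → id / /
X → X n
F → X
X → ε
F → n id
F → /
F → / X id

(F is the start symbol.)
A reduce-reduce conflict occurs when an LR(0) state has two complete items [A → α .] and [B → β .] — both call for a reduction, and with no lookahead the parser cannot choose between them.

Augment with F' → F and build the canonical LR(0) collection (I0 = CLOSURE({[F' → . F]}), then GOTO on every symbol after a dot until no new states appear). It has 14 states:
  I0: { [F → . / X id], [F → . /], [F → . X T /], [F → . X], [F → . n id], [F' → . F], [X → . X n], [X → .] }  — shift, reduce
  I1: { [F → / . X id], [F → / .], [X → . X n], [X → .] }  — 2 reduces
  I2: { [F' → F .] }  — accept
  I3: { [F → X . T /], [F → X .], [T → . id / /], [X → X . n] }  — shift, reduce
  I4: { [F → n . id] }  — shift
  I5: { [F → n id .] }  — reduce
  I6: { [F → X T . /] }  — shift
  I7: { [T → id . / /] }  — shift
  I8: { [X → X n .] }  — reduce
  I9: { [T → id / . /] }  — shift
  I10: { [T → id / / .] }  — reduce
  I11: { [F → X T / .] }  — reduce
  I12: { [F → / X . id], [X → X . n] }  — shift
  I13: { [F → / X id .] }  — reduce

I1 contains complete items [F → / .], [X → .] — reduce-reduce conflict.

Answer: Yes — I1: [F → / .] vs [X → .]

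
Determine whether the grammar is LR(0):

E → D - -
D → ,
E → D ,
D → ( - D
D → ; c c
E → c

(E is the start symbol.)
Yes, the grammar is LR(0)

A grammar is LR(0) if no state in the canonical LR(0) collection has:
  - both a shift item (dot before a terminal) and a complete item (shift-reduce conflict), or
  - two or more complete items (reduce-reduce conflict; the accept item [E' → E .] counts as a complete item here).

Augment with E' → E and build the canonical LR(0) collection (I0 = CLOSURE({[E' → . E]}), then GOTO on every symbol after a dot until no new states appear). It has 14 states:
  I0: { [D → . ( - D], [D → . ,], [D → . ; c c], [E → . D ,], [E → . D - -], [E → . c], [E' → . E] }  — shift
  I1: { [D → ( . - D] }  — shift
  I2: { [D → , .] }  — reduce
  I3: { [D → ; . c c] }  — shift
  I4: { [E → D . ,], [E → D . - -] }  — shift
  I5: { [E' → E .] }  — accept
  I6: { [E → c .] }  — reduce
  I7: { [E → D , .] }  — reduce
  I8: { [E → D - . -] }  — shift
  I9: { [E → D - - .] }  — reduce
  I10: { [D → ; c . c] }  — shift
  I11: { [D → ; c c .] }  — reduce
  I12: { [D → ( - . D], [D → . ( - D], [D → . ,], [D → . ; c c] }  — shift
  I13: { [D → ( - D .] }  — reduce

Every state is either a pure shift/goto state or contains exactly one complete item and nothing to shift — no conflicts. The grammar is LR(0).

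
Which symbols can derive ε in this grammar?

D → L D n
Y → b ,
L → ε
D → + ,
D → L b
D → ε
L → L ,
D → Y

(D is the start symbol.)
A non-terminal is nullable if it can derive ε (the empty string): either it has an ε-production, or it has a production whose right-hand side consists entirely of nullable non-terminals.

ε-productions: L → ε, D → ε
So L, D are immediately nullable.
No further non-terminal can be added: every production for the remaining non-terminals contains a terminal or a non-nullable non-terminal.
Nullable = { 'D', 'L' }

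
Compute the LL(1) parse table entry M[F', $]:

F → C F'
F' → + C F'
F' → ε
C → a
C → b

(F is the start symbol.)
F' → ε

To find M[F', $], we find productions for F' where $ is in the predict set (PREDICT(N → α) = (FIRST(α) \ {ε}) ∪ (FOLLOW(N) if α ⇒* ε)).

Relevant sets:
  FOLLOW(F') = { $ }

F' → + C F': PREDICT = { '+' }
F' → ε: PREDICT = { $ }
  $ is in predict set, so this production goes in M[F', $]

M[F', $] = F' → ε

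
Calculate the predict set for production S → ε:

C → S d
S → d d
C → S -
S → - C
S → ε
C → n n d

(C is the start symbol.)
PREDICT(S → ε) = (FIRST(RHS) \ {ε}) ∪ (FOLLOW(S) if ε ∈ FIRST(RHS), i.e. RHS ⇒* ε)
The right-hand side is ε (FIRST(ε) = { ε }), so the predict set is FOLLOW(S) = { '-', 'd' }
PREDICT(S → ε) = { '-', 'd' }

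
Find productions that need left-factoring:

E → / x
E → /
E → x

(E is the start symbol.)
Left-factoring is needed when two productions for the same non-terminal
share a common prefix on the right-hand side.

Productions for E:
  E → / x
  E → /
  E → x

Found common prefix '/' in productions for E

Answer: Yes, E has productions with common prefix '/'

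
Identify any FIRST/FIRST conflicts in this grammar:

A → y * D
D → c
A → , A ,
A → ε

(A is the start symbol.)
No FIRST/FIRST conflicts.

A FIRST/FIRST conflict occurs when two productions N → α and N → β for the same non-terminal have FIRST(α) ∩ FIRST(β) ≠ ∅ (with ε ∈ FIRST of a nullable right-hand side, so two nullable alternatives also conflict).

Productions for A:
  A → y * D: FIRST = { 'y' }
  A → , A ,: FIRST = { ',' }
  A → ε: FIRST = { ε }
D has only one production, so no FIRST/FIRST conflict is possible there.

All alternatives of each non-terminal have pairwise disjoint FIRST sets.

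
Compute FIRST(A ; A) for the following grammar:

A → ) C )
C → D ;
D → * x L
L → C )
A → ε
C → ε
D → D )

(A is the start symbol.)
FIRST sets of the non-terminals involved (from the grammar, by fixed-point iteration):
  FIRST(A) = { ')', ε }

To compute FIRST(A ; A), process the symbols left to right:
Symbol A is a non-terminal. Add FIRST(A) \ {ε} = { ')' }
A is nullable (ε ∈ FIRST(A)), continue to the next symbol.
Symbol ; is a terminal. Add ';' and stop.
FIRST(A ; A) = { ')', ';' }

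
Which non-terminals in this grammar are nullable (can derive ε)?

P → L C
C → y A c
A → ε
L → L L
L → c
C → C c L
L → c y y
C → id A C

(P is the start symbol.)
ε-productions: A → ε
So A is immediately nullable.
No further non-terminal can be added: every production for the remaining non-terminals contains a terminal or a non-nullable non-terminal.
Nullable = { 'A' }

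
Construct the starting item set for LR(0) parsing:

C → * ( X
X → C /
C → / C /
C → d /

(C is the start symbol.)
{ [C → . * ( X], [C → . / C /], [C → . d /], [C' → . C] }

First, augment the grammar with C' → C
I₀ = CLOSURE({ [C' → . C] }):
  [C' → . C] has the dot before C: add [C → . * ( X], [C → . / C /], [C → . d /]
No further items can be added.

I₀ = { [C → . * ( X], [C → . / C /], [C → . d /], [C' → . C] }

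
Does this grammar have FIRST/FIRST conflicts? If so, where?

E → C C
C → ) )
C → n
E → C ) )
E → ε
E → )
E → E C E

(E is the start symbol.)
Yes. E → C C / E → C ')' ')' on { ')', 'n' }; E → C C / E → ')' on { ')' }; E → C C / E → E C E on { ')', 'n' }; E → C ')' ')' / E → ')' on { ')' }; E → C ')' ')' / E → E C E on { ')', 'n' }; E → ')' / E → E C E on { ')' }

A FIRST/FIRST conflict occurs when two productions N → α and N → β for the same non-terminal have FIRST(α) ∩ FIRST(β) ≠ ∅ (with ε ∈ FIRST of a nullable right-hand side, so two nullable alternatives also conflict).

FIRST sets of the non-terminals at (or reachable through a nullable prefix from) the front of some alternative:
  FIRST(C) = { ')', 'n' }
  FIRST(E) = { ')', 'n', ε }

Productions for E:
  E → C C: FIRST = { ')', 'n' }
  E → C ) ): FIRST = { ')', 'n' }
  E → ε: FIRST = { ε }
  E → ): FIRST = { ')' }
  E → E C E: FIRST = { ')', 'n' }
Productions for C:
  C → ) ): FIRST = { ')' }
  C → n: FIRST = { 'n' }

Conflict for E: E → C C and E → C ) )
  Overlap: { ')', 'n' }
Conflict for E: E → C C and E → )
  Overlap: { ')' }
Conflict for E: E → C C and E → E C E
  Overlap: { ')', 'n' }
Conflict for E: E → C ) ) and E → )
  Overlap: { ')' }
Conflict for E: E → C ) ) and E → E C E
  Overlap: { ')', 'n' }
Conflict for E: E → ) and E → E C E
  Overlap: { ')' }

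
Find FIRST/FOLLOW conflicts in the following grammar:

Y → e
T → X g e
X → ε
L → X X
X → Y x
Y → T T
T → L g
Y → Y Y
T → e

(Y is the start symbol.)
A FIRST/FOLLOW conflict occurs when a non-terminal N has a nullable alternative N → β (β ⇒* ε) and another alternative N → α with FIRST(α) ∩ FOLLOW(N) ≠ ∅: on such a lookahead the parser cannot decide between expanding α and letting N vanish via β.

Nullable non-terminals: L, X.
FIRST sets used below: FIRST(Y) = { 'e', 'g' }
L has a nullable alternative but only one production, so nothing to check.

X: nullable alternative(s) X → ε; FOLLOW(X) = { 'e', 'g' }
  X → ε: FIRST \ {ε} = { } — this is the only nullable alternative, skip
  X → Y x: FIRST \ {ε} = { 'e', 'g' } — overlaps FOLLOW(X) on { 'e', 'g' }: CONFLICT

T, Y have no nullable alternative, so no FIRST/FOLLOW check is needed there.

So the grammar has 1 FIRST/FOLLOW conflict (marked CONFLICT above).

Answer: Yes. X → Y x with FOLLOW(X) on { 'e', 'g' }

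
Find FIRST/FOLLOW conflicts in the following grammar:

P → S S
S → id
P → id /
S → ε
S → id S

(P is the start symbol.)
Yes. S → id with FOLLOW(S) on { 'id' }; S → id S with FOLLOW(S) on { 'id' }

Nullable non-terminals: P, S.
FIRST sets used below: FIRST(S) = { 'id', ε }

P: nullable alternative(s) P → S S; FOLLOW(P) = { $ }
  P → S S: FIRST \ {ε} = { 'id' } — this is the only nullable alternative, skip
  P → id /: FIRST \ {ε} = { 'id' } — disjoint from FOLLOW(P)

S: nullable alternative(s) S → ε; FOLLOW(S) = { $, 'id' }
  S → id: FIRST \ {ε} = { 'id' } — overlaps FOLLOW(S) on { 'id' }: CONFLICT
  S → ε: FIRST \ {ε} = { } — this is the only nullable alternative, skip
  S → id S: FIRST \ {ε} = { 'id' } — overlaps FOLLOW(S) on { 'id' }: CONFLICT

So the grammar has 2 FIRST/FOLLOW conflicts (marked CONFLICT above).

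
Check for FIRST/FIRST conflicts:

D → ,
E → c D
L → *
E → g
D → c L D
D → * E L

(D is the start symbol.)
No FIRST/FIRST conflicts.

A FIRST/FIRST conflict occurs when two productions N → α and N → β for the same non-terminal have FIRST(α) ∩ FIRST(β) ≠ ∅ (with ε ∈ FIRST of a nullable right-hand side, so two nullable alternatives also conflict).

Productions for D:
  D → ,: FIRST = { ',' }
  D → c L D: FIRST = { 'c' }
  D → * E L: FIRST = { '*' }
Productions for E:
  E → c D: FIRST = { 'c' }
  E → g: FIRST = { 'g' }
L has only one production, so no FIRST/FIRST conflict is possible there.

All alternatives of each non-terminal have pairwise disjoint FIRST sets.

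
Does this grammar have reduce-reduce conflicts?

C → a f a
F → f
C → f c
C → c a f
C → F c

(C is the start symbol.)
No reduce-reduce conflicts

A reduce-reduce conflict occurs when an LR(0) state has two complete items [A → α .] and [B → β .] — both call for a reduction, and with no lookahead the parser cannot choose between them.

Augment with C' → C and build the canonical LR(0) collection (I0 = CLOSURE({[C' → . C]}), then GOTO on every symbol after a dot until no new states appear). It has 12 states:
  I0: { [C → . F c], [C → . a f a], [C → . c a f], [C → . f c], [C' → . C], [F → . f] }  — shift
  I1: { [C' → C .] }  — accept
  I2: { [C → F . c] }  — shift
  I3: { [C → a . f a] }  — shift
  I4: { [C → c . a f] }  — shift
  I5: { [C → f . c], [F → f .] }  — shift, reduce
  I6: { [C → f c .] }  — reduce
  I7: { [C → c a . f] }  — shift
  I8: { [C → c a f .] }  — reduce
  I9: { [C → a f . a] }  — shift
  I10: { [C → a f a .] }  — reduce
  I11: { [C → F c .] }  — reduce

No state contains more than one complete item.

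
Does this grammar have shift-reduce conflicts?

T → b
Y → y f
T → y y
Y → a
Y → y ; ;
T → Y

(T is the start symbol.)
A shift-reduce conflict occurs when an LR(0) state has both:
  - a complete (reduce) item [A → α .] (dot at the end), and
  - a shift item [B → β . c γ] (dot before a terminal).

Augment with T' → T and build the canonical LR(0) collection (I0 = CLOSURE({[T' → . T]}), then GOTO on every symbol after a dot until no new states appear). It has 10 states:
  I0: { [T → . Y], [T → . b], [T → . y y], [T' → . T], [Y → . a], [Y → . y ; ;], [Y → . y f] }  — shift
  I1: { [T' → T .] }  — accept
  I2: { [T → Y .] }  — reduce
  I3: { [Y → a .] }  — reduce
  I4: { [T → b .] }  — reduce
  I5: { [T → y . y], [Y → y . ; ;], [Y → y . f] }  — shift
  I6: { [Y → y ; . ;] }  — shift
  I7: { [Y → y f .] }  — reduce
  I8: { [T → y y .] }  — reduce
  I9: { [Y → y ; ; .] }  — reduce

No state contains both a complete item and a shift item.

Answer: No shift-reduce conflicts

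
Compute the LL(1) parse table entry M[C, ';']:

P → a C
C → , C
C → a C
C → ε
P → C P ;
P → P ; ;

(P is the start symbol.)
To find M[C, ';'], we find productions for C where ';' is in the predict set (PREDICT(N → α) = (FIRST(α) \ {ε}) ∪ (FOLLOW(N) if α ⇒* ε)).

Relevant sets:
  FOLLOW(C) = { $, ',', ';', 'a' }

C → , C: PREDICT = { ',' }
C → a C: PREDICT = { 'a' }
C → ε: PREDICT = { $, ',', ';', 'a' }
  ';' is in predict set, so this production goes in M[C, ';']

M[C, ';'] = C → ε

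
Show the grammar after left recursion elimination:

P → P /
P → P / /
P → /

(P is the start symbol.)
P is directly left-recursive. The standard transformation for
  A → A α₁ | ... | A α_m | β₁ | ... | β_n
is
  A  → β₁ A' | ... | β_n A'
  A' → α₁ A' | ... | α_m A' | ε

P → / becomes P → / P'
P → P / becomes P' → / P'
P → P / / becomes P' → / / P'
Add P' → ε

Resulting grammar:
P → / P'
P' → / P'
P' → / / P'
P' → ε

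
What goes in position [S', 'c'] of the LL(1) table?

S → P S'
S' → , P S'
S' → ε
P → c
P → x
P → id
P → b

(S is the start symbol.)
To find M[S', 'c'], we find productions for S' where 'c' is in the predict set (PREDICT(N → α) = (FIRST(α) \ {ε}) ∪ (FOLLOW(N) if α ⇒* ε)).

Relevant sets:
  FOLLOW(S') = { $ }

S' → , P S': PREDICT = { ',' }
S' → ε: PREDICT = { $ }

M[S', 'c'] is empty (no production applies)

Answer: Empty (error entry)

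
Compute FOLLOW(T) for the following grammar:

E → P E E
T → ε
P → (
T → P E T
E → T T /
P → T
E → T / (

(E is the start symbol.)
To compute FOLLOW(T), find every occurrence of T on a right-hand side N → α T β: add FIRST(β) \ {ε}, and if β is empty or nullable also add FOLLOW(N). Iterate to a fixed point.

In T → P E T: T is at the end; this adds FOLLOW(T) to itself — nothing new
In E → T T /: T is followed by T '/', add FIRST(T '/') \ {ε} = { '(', '/' }
In E → T T /: T is followed by '/', add FIRST('/') \ {ε} = { '/' }
In P → T: T is at the end, add FOLLOW(P)
In E → T / (: T is followed by '/' '(', add FIRST('/' '(') \ {ε} = { '/' }

The FOLLOW sets referred to above (computed the same way, to a fixed point):
  FOLLOW(P) = { '(', '/' }

Taking the union: FOLLOW(T) = { '(', '/' }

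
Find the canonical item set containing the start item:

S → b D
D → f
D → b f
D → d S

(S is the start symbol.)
{ [S → . b D], [S' → . S] }

First, augment the grammar with S' → S
I₀ = CLOSURE({ [S' → . S] }):
  [S' → . S] has the dot before S: add [S → . b D]
No further items can be added.

I₀ = { [S → . b D], [S' → . S] }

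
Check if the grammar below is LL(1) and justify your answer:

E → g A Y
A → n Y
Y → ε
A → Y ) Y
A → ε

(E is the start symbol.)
Yes, the grammar is LL(1).

Relevant sets:
  FIRST(Y) = { ε }
  FOLLOW(A) = { $ }

For A:
  PREDICT(A → n Y) = { 'n' }
  PREDICT(A → Y ')' Y) = { ')' }
  PREDICT(A → ε) = { $ }
E, Y have a single production, so nothing to check there.

All predict sets are disjoint. The grammar IS LL(1).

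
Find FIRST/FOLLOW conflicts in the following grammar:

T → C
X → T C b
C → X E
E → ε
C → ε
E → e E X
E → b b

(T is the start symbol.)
Nullable non-terminals: C, E, T.
FIRST sets used below: FIRST(X) = { 'b' }

C: nullable alternative(s) C → ε; FOLLOW(C) = { $, 'b' }
  C → X E: FIRST \ {ε} = { 'b' } — overlaps FOLLOW(C) on { 'b' }: CONFLICT
  C → ε: FIRST \ {ε} = { } — this is the only nullable alternative, skip

E: nullable alternative(s) E → ε; FOLLOW(E) = { $, 'b' }
  E → ε: FIRST \ {ε} = { } — this is the only nullable alternative, skip
  E → e E X: FIRST \ {ε} = { 'e' } — disjoint from FOLLOW(E)
  E → b b: FIRST \ {ε} = { 'b' } — overlaps FOLLOW(E) on { 'b' }: CONFLICT
T has a nullable alternative but only one production, so nothing to check.

X has no nullable alternative, so no FIRST/FOLLOW check is needed there.

So the grammar has 2 FIRST/FOLLOW conflicts (marked CONFLICT above).

Answer: Yes. C → X E with FOLLOW(C) on { 'b' }; E → b b with FOLLOW(E) on { 'b' }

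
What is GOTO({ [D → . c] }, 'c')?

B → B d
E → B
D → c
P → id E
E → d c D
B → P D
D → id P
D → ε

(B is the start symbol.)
GOTO(I, 'c') = CLOSURE({ [A → αX.β] : [A → α.Xβ] ∈ I, X = 'c' })

Items with dot before 'c', with the dot advanced:
  [D → . c] → [D → c .]
Closure adds nothing (no advanced item has the dot before a non-terminal).

GOTO = { [D → c .] }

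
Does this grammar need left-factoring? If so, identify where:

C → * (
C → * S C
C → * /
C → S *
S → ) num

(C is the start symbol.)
Yes, C has productions with common prefix '*'

Left-factoring is needed when two productions for the same non-terminal
share a common prefix on the right-hand side.

Productions for C:
  C → * (
  C → * S C
  C → * /
  C → S *

Found common prefix '*' in productions for C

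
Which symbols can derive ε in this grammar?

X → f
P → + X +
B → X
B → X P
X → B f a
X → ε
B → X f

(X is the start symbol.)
A non-terminal is nullable if it can derive ε (the empty string): either it has an ε-production, or it has a production whose right-hand side consists entirely of nullable non-terminals.

ε-productions: X → ε
So X is immediately nullable.
B → X: every symbol on the right is nullable, so B is nullable too.
No further non-terminal can be added: every production for the remaining non-terminals contains a terminal or a non-nullable non-terminal.
Nullable = { 'B', 'X' }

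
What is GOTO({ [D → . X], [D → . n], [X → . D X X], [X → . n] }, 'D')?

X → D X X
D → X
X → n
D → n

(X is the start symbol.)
GOTO(I, 'D') = CLOSURE({ [A → αX.β] : [A → α.Xβ] ∈ I, X = 'D' })

Items with dot before 'D', with the dot advanced:
  [X → . D X X] → [X → D . X X]
Closure of the advanced items:
  [X → D . X X] has the dot before X: add [X → . D X X], [X → . n]
  [X → . D X X] has the dot before D: add [D → . X], [D → . n]

GOTO = { [D → . X], [D → . n], [X → . D X X], [X → . n], [X → D . X X] }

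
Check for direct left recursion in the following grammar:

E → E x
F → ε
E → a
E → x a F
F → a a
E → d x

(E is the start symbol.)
Yes, E is left-recursive

Direct left recursion occurs when N → N α for some non-terminal N (the right-hand side begins with the left-hand side itself).

E → E x: LEFT RECURSIVE (starts with E)
F → ε: starts with ε
E → a: starts with a
E → x a F: starts with x
F → a a: starts with a
E → d x: starts with d

The grammar has direct left recursion on: E.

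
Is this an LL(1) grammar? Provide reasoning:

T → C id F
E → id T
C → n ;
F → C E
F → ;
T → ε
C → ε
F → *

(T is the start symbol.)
A grammar is LL(1) if for each non-terminal N with multiple productions, the predict sets of those productions are pairwise disjoint, where PREDICT(N → α) = (FIRST(α) \ {ε}) ∪ (FOLLOW(N) if α ⇒* ε).

Relevant sets:
  FIRST(C) = { 'n', ε }
  FIRST(E) = { 'id' }
  FOLLOW(T) = { $ }
  FOLLOW(C) = { 'id' }

For T:
  PREDICT(T → C id F) = { 'id', 'n' }
  PREDICT(T → ε) = { $ }
For C:
  PREDICT(C → n ';') = { 'n' }
  PREDICT(C → ε) = { 'id' }
For F:
  PREDICT(F → C E) = { 'id', 'n' }
  PREDICT(F → ';') = { ';' }
  PREDICT(F → '*') = { '*' }
E has a single production, so nothing to check there.

All predict sets are disjoint. The grammar IS LL(1).

Answer: Yes, the grammar is LL(1).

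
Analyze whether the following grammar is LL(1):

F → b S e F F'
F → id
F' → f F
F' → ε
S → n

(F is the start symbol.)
No. Predict set conflict for F': { 'f' }

A grammar is LL(1) if for each non-terminal N with multiple productions, the predict sets of those productions are pairwise disjoint, where PREDICT(N → α) = (FIRST(α) \ {ε}) ∪ (FOLLOW(N) if α ⇒* ε).

Relevant sets:
  FOLLOW(F') = { $, 'f' }

For F:
  PREDICT(F → b S e F F') = { 'b' }
  PREDICT(F → id) = { 'id' }
For F':
  PREDICT(F' → f F) = { 'f' }
  PREDICT(F' → ε) = { $, 'f' }
S has a single production, so nothing to check there.

Conflict found: Predict set conflict for F': { 'f' }
The grammar is NOT LL(1).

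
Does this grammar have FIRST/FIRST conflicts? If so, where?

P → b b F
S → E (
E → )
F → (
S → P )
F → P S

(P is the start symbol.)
FIRST sets of the non-terminals at (or reachable through a nullable prefix from) the front of some alternative:
  FIRST(E) = { ')' }
  FIRST(P) = { 'b' }

Productions for S:
  S → E (: FIRST = { ')' }
  S → P ): FIRST = { 'b' }
Productions for F:
  F → (: FIRST = { '(' }
  F → P S: FIRST = { 'b' }
P, E have only one production, so no FIRST/FIRST conflict is possible there.

All alternatives of each non-terminal have pairwise disjoint FIRST sets.

Answer: No FIRST/FIRST conflicts.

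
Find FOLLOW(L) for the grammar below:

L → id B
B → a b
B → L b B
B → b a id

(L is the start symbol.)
To compute FOLLOW(L), find every occurrence of L on a right-hand side N → α L β: add FIRST(β) \ {ε}, and if β is empty or nullable also add FOLLOW(N). Iterate to a fixed point.

L is the start symbol, so $ ∈ FOLLOW(L).
In B → L b B: L is followed by b B, add FIRST(b B) \ {ε} = { 'b' }

Taking the union: FOLLOW(L) = { $, 'b' }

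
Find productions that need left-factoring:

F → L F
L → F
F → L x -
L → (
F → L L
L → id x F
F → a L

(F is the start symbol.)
Yes, F has productions with common prefix 'L'

Left-factoring is needed when two productions for the same non-terminal
share a common prefix on the right-hand side.

Productions for F:
  F → L F
  F → L x -
  F → L L
  F → a L
Productions for L:
  L → F
  L → (
  L → id x F

Found common prefix 'L' in productions for F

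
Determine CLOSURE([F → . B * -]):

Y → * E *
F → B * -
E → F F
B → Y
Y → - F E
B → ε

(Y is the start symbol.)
{ [B → . Y], [B → .], [F → . B * -], [Y → . * E *], [Y → . - F E] }

To compute CLOSURE, for each item [A → α.Bβ] where B is a non-terminal, add [B → .γ] for all productions B → γ; repeat for the newly added items until nothing changes.

Start with: [F → . B * -]
  [F → . B * -] has the dot before B: add [B → . Y], [B → .]
  [B → . Y] has the dot before Y: add [Y → . * E *], [Y → . - F E]
No further items can be added.

CLOSURE = { [B → . Y], [B → .], [F → . B * -], [Y → . * E *], [Y → . - F E] }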